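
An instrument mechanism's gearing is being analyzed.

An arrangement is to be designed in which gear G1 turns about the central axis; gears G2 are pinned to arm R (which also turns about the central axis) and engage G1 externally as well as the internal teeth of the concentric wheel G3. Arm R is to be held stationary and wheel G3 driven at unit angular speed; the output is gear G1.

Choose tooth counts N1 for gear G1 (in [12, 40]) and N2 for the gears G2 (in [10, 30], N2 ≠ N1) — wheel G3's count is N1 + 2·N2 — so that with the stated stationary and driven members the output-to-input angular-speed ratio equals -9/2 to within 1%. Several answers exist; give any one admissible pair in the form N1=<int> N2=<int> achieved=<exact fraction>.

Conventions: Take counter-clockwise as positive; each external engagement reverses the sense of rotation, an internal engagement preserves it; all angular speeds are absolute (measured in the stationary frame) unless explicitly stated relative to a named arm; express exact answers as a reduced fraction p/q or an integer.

N1=12 N2=21 achieved=-9/2

topology: planetary set — design target -9/2, arm = carrier (Willis)
Willis with ω_arm = 0: ω_sun/ω_ring = −N3/N1; set equal to -9/2  ⇒  N3/N1 = −(-9/2) = 9/2
N3 = N1 + 2·N2  ⇒  N2/N1 = (N3/N1 − 1)/2 = (9/2 − 1)/2 = 7/4
smallest multiple with N1 ≥ 12 and N2 ≥ 10: k = 3  ⇒  N1 = 3·4 = 12, N2 = 3·7 = 21 (N1 ≤ 40, N2 ≤ 30, N2 ≠ N1 ✓), N3 = 12 + 2·21 = 54
check: −N3/N1 with N1 = 12, N3 = 54 gives -9/2; |achieved − target| = 0 ≤ 9/200 ✓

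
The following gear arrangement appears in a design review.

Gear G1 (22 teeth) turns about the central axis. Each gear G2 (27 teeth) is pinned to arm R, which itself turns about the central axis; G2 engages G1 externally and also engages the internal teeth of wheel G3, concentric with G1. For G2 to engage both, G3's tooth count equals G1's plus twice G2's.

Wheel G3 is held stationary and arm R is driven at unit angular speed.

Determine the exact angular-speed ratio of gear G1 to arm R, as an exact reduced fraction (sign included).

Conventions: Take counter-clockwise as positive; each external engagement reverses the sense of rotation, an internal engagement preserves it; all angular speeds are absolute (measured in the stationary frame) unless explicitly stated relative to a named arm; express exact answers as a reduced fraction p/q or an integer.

49/11

recognized (axles ride arm R): planetary set, 22/27/76 teeth
ring teeth: 22 + 2·27 = 76
22(ω_sun−ω_arm) = −76(ω_ring−ω_arm),  ω_ring = 0, ω_arm = 1
ω_sun = 1 − (76/22)(0−1) = 49/11
ω_out/ω_in = 49/11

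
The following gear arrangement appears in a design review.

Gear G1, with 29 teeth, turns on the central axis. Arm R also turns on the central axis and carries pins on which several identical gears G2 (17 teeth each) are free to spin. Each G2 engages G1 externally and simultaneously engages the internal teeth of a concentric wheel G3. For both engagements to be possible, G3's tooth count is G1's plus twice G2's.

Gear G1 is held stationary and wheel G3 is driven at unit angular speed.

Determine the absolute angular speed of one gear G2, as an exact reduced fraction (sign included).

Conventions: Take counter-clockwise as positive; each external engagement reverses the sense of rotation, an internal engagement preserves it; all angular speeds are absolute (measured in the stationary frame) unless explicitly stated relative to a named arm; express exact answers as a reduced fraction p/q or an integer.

63/34

recognized (axles ride arm R): planetary set, 29/17/63 teeth
ring teeth: 29 + 2·17 = 63
29(ω_sun−ω_arm) = −63(ω_ring−ω_arm),  ω_sun = 0, ω_ring = 1
29(0−ω_arm) = −63(1−ω_arm)  ⇒  92·ω_arm = 63  ⇒  ω_arm = 63/92
sun–planet mesh: 29·(0−63/92) = −17·(ω_p−ω_arm)  ⇒  ω_p−ω_arm = 1827/1564
ω_p = 63/92 + 1827/1564 = 63/34
exact speed ratio = 63/34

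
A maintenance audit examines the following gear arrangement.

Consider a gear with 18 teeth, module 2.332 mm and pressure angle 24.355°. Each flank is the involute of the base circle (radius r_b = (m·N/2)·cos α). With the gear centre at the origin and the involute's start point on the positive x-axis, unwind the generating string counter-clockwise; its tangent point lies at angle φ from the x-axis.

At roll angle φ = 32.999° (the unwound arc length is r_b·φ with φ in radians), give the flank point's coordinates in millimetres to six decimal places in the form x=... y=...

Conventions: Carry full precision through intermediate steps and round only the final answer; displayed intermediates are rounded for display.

x=22.033232 y=1.177691

recognized (one wheel, involute flank): single-mesh tooth geometry, m = 2.332, N = 18
pitch radius r_p = m·N/2 = 2.332·18/2 = 20.988000
base radius r_b = r_p·cos α = 20.988000·cos 24.355° = 19.120232
roll angle φ = 32.999° = 0.57594120 rad
x = r_b·(cos φ + φ·sin φ) = 22.033232
y = r_b·(sin φ − φ·cos φ) = 1.177691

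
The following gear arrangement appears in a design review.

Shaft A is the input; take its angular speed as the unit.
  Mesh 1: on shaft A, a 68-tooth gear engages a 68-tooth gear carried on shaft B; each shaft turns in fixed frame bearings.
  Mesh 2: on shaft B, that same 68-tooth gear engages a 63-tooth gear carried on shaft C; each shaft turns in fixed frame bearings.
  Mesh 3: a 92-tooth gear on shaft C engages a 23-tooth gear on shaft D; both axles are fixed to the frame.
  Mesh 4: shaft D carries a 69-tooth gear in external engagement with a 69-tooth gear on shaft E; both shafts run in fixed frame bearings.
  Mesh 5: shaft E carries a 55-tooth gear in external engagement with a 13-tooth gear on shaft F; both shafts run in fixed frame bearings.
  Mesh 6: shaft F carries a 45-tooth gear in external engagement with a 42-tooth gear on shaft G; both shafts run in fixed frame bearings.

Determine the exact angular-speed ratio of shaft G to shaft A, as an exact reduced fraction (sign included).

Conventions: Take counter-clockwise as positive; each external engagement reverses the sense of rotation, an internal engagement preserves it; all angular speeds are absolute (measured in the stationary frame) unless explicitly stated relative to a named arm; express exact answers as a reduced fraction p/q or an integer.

37400/1911

class = fixed-axis compound train [6 meshes; 6 ratios multiply, 6 sense flips]
mesh 1 [68T→68T]: running ratio 1, sense −
mesh 2 [68T→63T]: running ratio 68/63, sense +
mesh 3 [92T→23T]: running ratio 272/63, sense −
mesh 4 [69T→69T]: running ratio 272/63, sense +
mesh 5 [55T→13T]: running ratio 14960/819, sense −
mesh 6 [45T→42T]: running ratio 37400/1911, sense +
ω_out/ω_in = 37400/1911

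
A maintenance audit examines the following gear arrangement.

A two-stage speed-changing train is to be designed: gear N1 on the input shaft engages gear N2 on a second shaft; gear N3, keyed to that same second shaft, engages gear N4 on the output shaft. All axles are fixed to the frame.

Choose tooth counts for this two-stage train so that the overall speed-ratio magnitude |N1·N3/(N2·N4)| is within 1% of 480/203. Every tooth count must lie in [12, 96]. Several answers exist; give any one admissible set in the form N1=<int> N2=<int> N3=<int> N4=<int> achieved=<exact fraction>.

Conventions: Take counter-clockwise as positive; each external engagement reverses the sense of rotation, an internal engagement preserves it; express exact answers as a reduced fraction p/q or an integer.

N1=12 N2=14 N3=80 N4=29 achieved=480/203

2-stage fixed-axis compound train for ratio 480/203
target = 480/203 in lowest terms: an exact hit needs N1·N3 = k·480 and N2·N4 = k·203 for one integer k, every count in [12, 96]; additionally prefer no 1:1 stage (N1 ≠ N2, N3 ≠ N4)
k = 1: no 1:1-free in-range split of k·480 and k·203 into factor pairs; take k = 2
k = 2: N1·N3 = 960 = 12·80, N2·N4 = 406 = 14·29
achieved = 12·80/(14·29) = 480/203; |achieved − target| = 0 ≤ 24/1015 ✓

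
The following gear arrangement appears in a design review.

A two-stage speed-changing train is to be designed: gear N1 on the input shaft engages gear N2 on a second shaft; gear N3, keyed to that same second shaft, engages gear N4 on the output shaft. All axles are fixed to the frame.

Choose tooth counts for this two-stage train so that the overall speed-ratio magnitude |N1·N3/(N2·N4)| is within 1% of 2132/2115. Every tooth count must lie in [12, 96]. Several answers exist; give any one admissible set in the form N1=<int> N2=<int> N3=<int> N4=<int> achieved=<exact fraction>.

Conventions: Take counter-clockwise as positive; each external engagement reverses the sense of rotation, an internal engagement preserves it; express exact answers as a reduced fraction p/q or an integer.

N1=26 N2=45 N3=82 N4=47 achieved=2132/2115

topology: fixed-axis compound train — 2 stages, target 2132/2115
target = 2132/2115 in lowest terms: an exact hit needs N1·N3 = k·2132 and N2·N4 = k·2115 for one integer k, every count in [12, 96]; additionally prefer no 1:1 stage (N1 ≠ N2, N3 ≠ N4)
k = 1: N1·N3 = 2132 = 26·82, N2·N4 = 2115 = 45·47
achieved = 26·82/(45·47) = 2132/2115; |achieved − target| = 0 ≤ 533/52875 ✓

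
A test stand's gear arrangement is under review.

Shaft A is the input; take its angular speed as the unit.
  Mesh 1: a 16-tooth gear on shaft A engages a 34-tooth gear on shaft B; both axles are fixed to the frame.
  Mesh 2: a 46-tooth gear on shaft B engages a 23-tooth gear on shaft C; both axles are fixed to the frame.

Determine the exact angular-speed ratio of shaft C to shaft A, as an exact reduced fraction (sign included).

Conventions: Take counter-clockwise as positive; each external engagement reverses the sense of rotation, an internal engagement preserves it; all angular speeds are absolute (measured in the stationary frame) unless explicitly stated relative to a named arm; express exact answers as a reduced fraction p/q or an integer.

16/17

class = fixed-axis compound train [2 meshes; 2 ratios multiply, 2 sense flips]
mesh 1 [16T→34T]: running ratio 8/17, sense −
mesh 2 [46T→23T]: running ratio 16/17, sense +
ω_out/ω_in = 16/17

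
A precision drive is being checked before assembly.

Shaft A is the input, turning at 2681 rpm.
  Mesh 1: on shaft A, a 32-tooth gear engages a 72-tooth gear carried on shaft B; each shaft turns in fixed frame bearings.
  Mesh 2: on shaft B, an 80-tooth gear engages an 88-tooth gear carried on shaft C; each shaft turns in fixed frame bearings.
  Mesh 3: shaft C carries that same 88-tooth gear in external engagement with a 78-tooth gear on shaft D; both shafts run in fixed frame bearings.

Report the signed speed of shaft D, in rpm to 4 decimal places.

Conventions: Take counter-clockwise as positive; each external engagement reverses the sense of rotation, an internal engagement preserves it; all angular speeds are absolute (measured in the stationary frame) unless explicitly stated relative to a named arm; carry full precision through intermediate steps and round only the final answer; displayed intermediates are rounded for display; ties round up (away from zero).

class = fixed-axis compound train [3 meshes; 3 ratios multiply, 3 sense flips]
mesh 1 [32T→72T]: ω = 2681.0000×32/72 = 1191.5556 rpm, sense flips to −
mesh 2 [80T→88T]: ω = 1191.5556×80/88 = 1083.2323 rpm, sense flips to +
mesh 3 [88T→78T]: ω = 1083.2323×88/78 = 1222.1083 rpm, sense flips to −
signed output speed = -1222.1083 rpm

-1222.1083 rpm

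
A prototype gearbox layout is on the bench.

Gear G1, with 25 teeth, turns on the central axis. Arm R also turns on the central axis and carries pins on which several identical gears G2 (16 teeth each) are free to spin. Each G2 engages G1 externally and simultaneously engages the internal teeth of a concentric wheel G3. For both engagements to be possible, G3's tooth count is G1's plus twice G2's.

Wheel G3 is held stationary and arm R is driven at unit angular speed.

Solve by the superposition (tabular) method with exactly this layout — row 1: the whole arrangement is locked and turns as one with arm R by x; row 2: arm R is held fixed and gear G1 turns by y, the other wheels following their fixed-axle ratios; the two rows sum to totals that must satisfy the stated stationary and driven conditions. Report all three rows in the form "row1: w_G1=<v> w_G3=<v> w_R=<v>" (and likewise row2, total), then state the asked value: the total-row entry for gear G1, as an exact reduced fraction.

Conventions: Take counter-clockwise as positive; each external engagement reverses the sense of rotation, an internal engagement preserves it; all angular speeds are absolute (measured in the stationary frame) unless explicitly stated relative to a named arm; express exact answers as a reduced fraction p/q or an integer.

row1: w_G1=1 w_G3=1 w_R=1
row2: w_G1=57/25 w_G3=-1 w_R=0
total: w_G1=82/25 w_G3=0 w_R=1
asked value: 82/25

planetary set (25T centre, 16T on arm, 57T internal) — Willis relation
row 1 — lock + rotate with arm: ω_sun = ω_ring = ω_arm = x
row 2 — arm fixed, fixed-axis ratios: sun y, ring −(25/57)·y, arm 0
boundary: total ω_ring = x − (25/57)·y = 0 and total ω_arm = x = 1  ⇒  y = 57/25, x = 1
row 2 ring = −(25/57)·57/25 = -1
totals (row 1 + row 2): sun 1 + 57/25 = 82/25, ring 1 + (-1) = 0, arm 1 + 0 = 1
asked cell (total, sun) = 82/25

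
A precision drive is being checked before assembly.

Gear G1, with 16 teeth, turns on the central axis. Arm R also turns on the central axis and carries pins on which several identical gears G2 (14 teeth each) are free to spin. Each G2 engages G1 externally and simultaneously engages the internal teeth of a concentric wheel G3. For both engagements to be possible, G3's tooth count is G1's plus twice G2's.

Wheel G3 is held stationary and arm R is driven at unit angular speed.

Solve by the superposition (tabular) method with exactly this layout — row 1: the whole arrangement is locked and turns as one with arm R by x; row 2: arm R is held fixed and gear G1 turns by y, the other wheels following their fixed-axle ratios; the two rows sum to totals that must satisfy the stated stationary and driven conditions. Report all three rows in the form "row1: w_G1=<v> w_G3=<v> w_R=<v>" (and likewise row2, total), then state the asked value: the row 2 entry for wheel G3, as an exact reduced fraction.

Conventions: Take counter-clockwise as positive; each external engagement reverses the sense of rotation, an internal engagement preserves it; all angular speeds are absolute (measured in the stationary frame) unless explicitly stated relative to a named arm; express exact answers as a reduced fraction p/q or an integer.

class = planetary set [G3 = 16+2·14 = 44; Willis about the carrier]
row 1 (train locked, turned with arm): all members turn x
row 2 — arm fixed, fixed-axis ratios: sun y, ring −(16/44)·y, arm 0
boundary: total ω_ring = x − (16/44)·y = 0 and total ω_arm = x = 1  ⇒  y = 11/4, x = 1
row 2 ring = −(16/44)·11/4 = -1
totals (row 1 + row 2): sun 1 + 11/4 = 15/4, ring 1 + (-1) = 0, arm 1 + 0 = 1
asked cell (row2, ring) = -1

row1: w_G1=1 w_G3=1 w_R=1
row2: w_G1=11/4 w_G3=-1 w_R=0
total: w_G1=15/4 w_G3=0 w_R=1
asked value: -1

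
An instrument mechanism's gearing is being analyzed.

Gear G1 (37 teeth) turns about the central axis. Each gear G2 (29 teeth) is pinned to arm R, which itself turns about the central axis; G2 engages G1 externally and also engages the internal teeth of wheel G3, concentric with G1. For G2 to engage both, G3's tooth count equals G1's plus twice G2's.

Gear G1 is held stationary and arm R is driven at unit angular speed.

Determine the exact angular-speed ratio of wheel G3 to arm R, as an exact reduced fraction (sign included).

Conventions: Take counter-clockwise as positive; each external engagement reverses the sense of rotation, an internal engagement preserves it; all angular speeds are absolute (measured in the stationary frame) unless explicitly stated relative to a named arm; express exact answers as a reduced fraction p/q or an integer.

topology: planetary set — G1 37T / G2 29T / G3 95T, arm = carrier (Willis)
ring teeth: 37 + 2·29 = 95
37(ω_sun−ω_arm) = −95(ω_ring−ω_arm),  ω_sun = 0, ω_arm = 1
ω_ring = 1 − (37/95)(0−1) = 132/95
ω_out/ω_in = 132/95

132/95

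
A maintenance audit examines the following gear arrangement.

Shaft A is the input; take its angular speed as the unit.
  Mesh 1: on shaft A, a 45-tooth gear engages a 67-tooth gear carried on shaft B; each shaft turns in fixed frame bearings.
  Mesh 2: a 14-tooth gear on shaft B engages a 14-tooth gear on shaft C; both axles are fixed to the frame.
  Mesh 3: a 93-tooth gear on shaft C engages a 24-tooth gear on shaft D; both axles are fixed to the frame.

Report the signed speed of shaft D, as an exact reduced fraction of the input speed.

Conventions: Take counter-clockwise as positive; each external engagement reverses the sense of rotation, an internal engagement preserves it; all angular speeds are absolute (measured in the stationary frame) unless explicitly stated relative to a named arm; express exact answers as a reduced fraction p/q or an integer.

-1395/536

3-mesh fixed-axis compound train (all bearings frame-fixed)
mesh 1 [45T→67T]: |ω|/ω_in = 1×45/67 = 45/67, sense flips to −
mesh 2 [14T→14T]: |ω|/ω_in = (45/67)×14/14 = 45/67, sense flips to +
mesh 3 [93T→24T]: |ω|/ω_in = (45/67)×93/24 = 1395/536, sense flips to −
signed output speed (× input speed) = -1395/536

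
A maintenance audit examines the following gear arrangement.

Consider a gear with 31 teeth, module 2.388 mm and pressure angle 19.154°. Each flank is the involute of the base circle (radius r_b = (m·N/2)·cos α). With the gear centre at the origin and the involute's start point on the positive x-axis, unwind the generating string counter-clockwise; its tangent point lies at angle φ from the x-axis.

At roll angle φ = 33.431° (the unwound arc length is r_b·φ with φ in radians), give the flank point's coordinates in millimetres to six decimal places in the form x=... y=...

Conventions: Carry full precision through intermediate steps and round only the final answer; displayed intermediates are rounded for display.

x=40.419731 y=2.237346

topology: single-mesh involute geometry — m = 2.388, N = 31
pitch radius r_p = m·N/2 = 2.388·31/2 = 37.014000
base radius r_b = r_p·cos α = 37.014000·cos 19.154° = 34.964909
roll angle φ = 33.431° = 0.58348102 rad
x = r_b·(cos φ + φ·sin φ) = 40.419731
y = r_b·(sin φ − φ·cos φ) = 2.237346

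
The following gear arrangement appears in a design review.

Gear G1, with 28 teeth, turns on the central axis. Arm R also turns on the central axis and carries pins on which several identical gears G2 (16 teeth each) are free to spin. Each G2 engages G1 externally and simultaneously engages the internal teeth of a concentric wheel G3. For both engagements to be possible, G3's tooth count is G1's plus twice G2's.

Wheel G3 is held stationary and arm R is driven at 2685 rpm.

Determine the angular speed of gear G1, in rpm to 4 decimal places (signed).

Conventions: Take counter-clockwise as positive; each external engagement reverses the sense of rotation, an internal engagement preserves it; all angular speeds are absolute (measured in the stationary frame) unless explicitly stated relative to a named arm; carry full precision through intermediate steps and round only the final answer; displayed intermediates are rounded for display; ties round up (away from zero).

+8438.5714 rpm

class = planetary set [G3 = 28+2·16 = 60; Willis about the carrier]
normalise by the input: solve with ω_arm = 1, then scale by 2685 rpm
ring teeth: 28 + 2·16 = 60
28(ω_sun−ω_arm) = −60(ω_ring−ω_arm),  ω_ring = 0, ω_arm = 1
ω_sun = 1 − (60/28)(0−1) = 22/7
scale: ω_sun = 22/7 × 2685 rpm = +8438.5714 rpm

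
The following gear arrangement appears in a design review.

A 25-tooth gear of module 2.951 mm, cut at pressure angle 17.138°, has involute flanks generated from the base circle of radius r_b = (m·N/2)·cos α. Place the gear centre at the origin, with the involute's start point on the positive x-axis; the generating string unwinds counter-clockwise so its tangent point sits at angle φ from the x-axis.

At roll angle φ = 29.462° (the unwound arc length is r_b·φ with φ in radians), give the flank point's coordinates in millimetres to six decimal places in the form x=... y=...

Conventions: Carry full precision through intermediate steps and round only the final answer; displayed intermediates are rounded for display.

x=39.606247 y=1.555697

recognized (one wheel, involute flank): single-mesh tooth geometry, m = 2.951, N = 25
pitch radius r_p = m·N/2 = 2.951·25/2 = 36.887500
base radius r_b = r_p·cos α = 36.887500·cos 17.138° = 35.249613
roll angle φ = 29.462° = 0.51420890 rad
x = r_b·(cos φ + φ·sin φ) = 39.606247
y = r_b·(sin φ − φ·cos φ) = 1.555697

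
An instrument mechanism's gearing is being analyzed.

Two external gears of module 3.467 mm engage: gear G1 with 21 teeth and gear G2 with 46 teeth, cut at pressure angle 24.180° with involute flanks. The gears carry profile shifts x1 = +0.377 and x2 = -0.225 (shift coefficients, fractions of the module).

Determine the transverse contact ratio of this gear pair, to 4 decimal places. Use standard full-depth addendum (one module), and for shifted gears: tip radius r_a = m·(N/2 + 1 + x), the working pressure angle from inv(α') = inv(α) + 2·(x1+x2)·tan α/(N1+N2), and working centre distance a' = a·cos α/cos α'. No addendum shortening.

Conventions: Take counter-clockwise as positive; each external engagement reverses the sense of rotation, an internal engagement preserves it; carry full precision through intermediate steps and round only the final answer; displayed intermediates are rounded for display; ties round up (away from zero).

1.4368

recognized (one external pair, fixed centres): single-mesh tooth geometry, m = 3.467, N1 = 21, N2 = 46
base radii: r_b1 = 33.209572, r_b2 = 72.744776
tip radii: r_a1 = 41.177559, r_a2 = 82.427925
inv(α') = inv(24.180°) + 2·(+0.377-0.225)·tan α/(21+46) = 0.02901495  ⇒  α' = 24.74397°
a' = a·cos α / cos α' = 116.1445·cos 24.180°/cos 24.74397° = 116.665750
action lengths: √(r_a1²−r_b1²) = 24.345754, √(r_a2²−r_b2²) = 38.762874
base pitch p_b = π·m·cos α = 9.936281
CR = (24.345754 + 38.762874 − 116.665750·sin 24.74397°)/9.936281 = 1.436809
contact ratio ≈ 1.4368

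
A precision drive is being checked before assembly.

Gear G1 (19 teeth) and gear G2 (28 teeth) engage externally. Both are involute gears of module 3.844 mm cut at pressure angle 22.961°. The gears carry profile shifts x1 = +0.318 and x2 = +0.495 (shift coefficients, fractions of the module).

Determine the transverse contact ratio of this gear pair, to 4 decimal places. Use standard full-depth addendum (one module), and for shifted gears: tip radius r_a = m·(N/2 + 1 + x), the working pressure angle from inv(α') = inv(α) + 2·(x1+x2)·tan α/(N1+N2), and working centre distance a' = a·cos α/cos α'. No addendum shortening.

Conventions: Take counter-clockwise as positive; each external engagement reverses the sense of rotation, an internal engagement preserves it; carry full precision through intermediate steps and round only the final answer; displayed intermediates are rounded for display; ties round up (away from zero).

1.3869

single-mesh involute tooth geometry (19T engaging 28T at module 3.844)
base radii: r_b1 = 33.624701, r_b2 = 49.552191
tip radii: r_a1 = 41.584392, r_a2 = 59.562780
inv(α') = inv(22.961°) + 2·(+0.318+0.495)·tan α/(19+28) = 0.03758392  ⇒  α' = 26.84388°
a' = a·cos α / cos α' = 90.3340·cos 22.961°/cos 26.84388° = 93.222531
action lengths: √(r_a1²−r_b1²) = 24.467144, √(r_a2²−r_b2²) = 33.050040
base pitch p_b = π·m·cos α = 11.119486
CR = (24.467144 + 33.050040 − 93.222531·sin 26.84388°)/11.119486 = 1.386891
contact ratio ≈ 1.3869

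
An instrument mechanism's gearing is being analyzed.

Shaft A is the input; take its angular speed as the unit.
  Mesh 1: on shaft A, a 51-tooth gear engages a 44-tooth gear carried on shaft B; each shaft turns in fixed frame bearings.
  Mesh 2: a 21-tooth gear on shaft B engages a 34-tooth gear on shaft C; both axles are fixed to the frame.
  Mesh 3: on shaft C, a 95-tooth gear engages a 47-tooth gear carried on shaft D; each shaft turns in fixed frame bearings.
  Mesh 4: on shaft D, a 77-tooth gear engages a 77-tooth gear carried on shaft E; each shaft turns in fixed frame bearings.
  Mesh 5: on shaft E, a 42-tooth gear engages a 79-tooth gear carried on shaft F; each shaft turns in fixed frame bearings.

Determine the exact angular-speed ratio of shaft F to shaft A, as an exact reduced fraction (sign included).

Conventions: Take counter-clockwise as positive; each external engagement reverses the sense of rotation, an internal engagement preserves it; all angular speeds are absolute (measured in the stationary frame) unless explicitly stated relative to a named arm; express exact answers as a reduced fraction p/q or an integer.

class = fixed-axis compound train [5 meshes; 5 ratios multiply, 5 sense flips]
mesh 1 [51T→44T]: running ratio 51/44, sense −
mesh 2 [21T→34T]: running ratio 63/88, sense +
mesh 3 [95T→47T]: running ratio 5985/4136, sense −
mesh 4 [77T→77T]: running ratio 5985/4136, sense +
mesh 5 [42T→79T]: running ratio 125685/163372, sense −
ω_out/ω_in = -125685/163372

-125685/163372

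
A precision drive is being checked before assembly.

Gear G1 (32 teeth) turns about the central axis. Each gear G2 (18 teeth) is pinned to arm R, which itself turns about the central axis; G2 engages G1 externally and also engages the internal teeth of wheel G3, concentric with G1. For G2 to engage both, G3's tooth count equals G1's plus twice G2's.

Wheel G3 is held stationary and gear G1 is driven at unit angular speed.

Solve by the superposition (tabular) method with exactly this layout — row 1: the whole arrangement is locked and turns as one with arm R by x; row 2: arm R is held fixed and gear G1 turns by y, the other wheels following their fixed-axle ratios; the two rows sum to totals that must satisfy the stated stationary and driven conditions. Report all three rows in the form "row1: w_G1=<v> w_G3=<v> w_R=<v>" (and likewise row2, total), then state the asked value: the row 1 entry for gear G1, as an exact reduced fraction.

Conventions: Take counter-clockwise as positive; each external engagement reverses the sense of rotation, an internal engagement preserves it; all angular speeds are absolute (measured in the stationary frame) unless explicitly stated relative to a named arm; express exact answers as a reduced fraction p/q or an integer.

row1: w_G1=8/25 w_G3=8/25 w_R=8/25
row2: w_G1=17/25 w_G3=-8/25 w_R=0
total: w_G1=1 w_G3=0 w_R=8/25
asked value: 8/25

topology: planetary set — G1 32T / G2 18T / G3 68T, arm = carrier (Willis)
row 1 (train locked, turned with arm): all members turn x
row 2 (arm held, sun turns y): ω_ring = −(32/68)·y, ω_arm = 0
boundary: total ω_ring = x − (32/68)·y = 0 and total ω_sun = x + y = 1  ⇒  y = 17/25, x = 8/25
row 2 ring = −(32/68)·17/25 = -8/25
totals (row 1 + row 2): sun 8/25 + 17/25 = 1, ring 8/25 + (-8/25) = 0, arm 8/25 + 0 = 8/25
asked cell (row1, sun) = 8/25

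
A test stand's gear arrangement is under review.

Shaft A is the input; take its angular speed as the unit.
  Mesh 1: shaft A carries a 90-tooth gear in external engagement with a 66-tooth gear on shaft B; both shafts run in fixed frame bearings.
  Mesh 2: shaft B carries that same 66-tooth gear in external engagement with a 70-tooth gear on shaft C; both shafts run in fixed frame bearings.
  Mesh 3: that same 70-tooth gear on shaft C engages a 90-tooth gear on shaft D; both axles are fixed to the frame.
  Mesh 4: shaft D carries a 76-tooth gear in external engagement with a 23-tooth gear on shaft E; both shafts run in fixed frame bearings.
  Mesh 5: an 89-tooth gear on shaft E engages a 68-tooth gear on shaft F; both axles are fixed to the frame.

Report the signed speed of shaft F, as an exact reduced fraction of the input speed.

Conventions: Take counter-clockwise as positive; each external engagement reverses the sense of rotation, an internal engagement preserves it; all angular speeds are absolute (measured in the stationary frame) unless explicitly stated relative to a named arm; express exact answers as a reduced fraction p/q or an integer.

-1691/391

5-mesh fixed-axis compound train (all bearings frame-fixed)
mesh 1 [90T→66T]: |ω|/ω_in = 1×90/66 = 15/11, sense flips to −
mesh 2 [66T→70T]: |ω|/ω_in = (15/11)×66/70 = 9/7, sense flips to +
mesh 3 [70T→90T]: |ω|/ω_in = (9/7)×70/90 = 1, sense flips to −
mesh 4 [76T→23T]: |ω|/ω_in = 1×76/23 = 76/23, sense flips to +
mesh 5 [89T→68T]: |ω|/ω_in = (76/23)×89/68 = 1691/391, sense flips to −
signed output speed (× input speed) = -1691/391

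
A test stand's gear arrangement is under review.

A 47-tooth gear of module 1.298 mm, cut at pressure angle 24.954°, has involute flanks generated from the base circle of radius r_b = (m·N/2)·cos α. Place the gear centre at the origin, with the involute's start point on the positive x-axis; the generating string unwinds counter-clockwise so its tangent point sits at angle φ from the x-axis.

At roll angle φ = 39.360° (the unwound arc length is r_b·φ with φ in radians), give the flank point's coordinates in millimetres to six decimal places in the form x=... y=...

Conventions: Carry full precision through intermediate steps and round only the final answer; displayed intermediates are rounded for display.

x=33.431047 y=2.849847

single-mesh involute tooth geometry (47T wheel at module 1.298)
pitch radius r_p = m·N/2 = 1.298·47/2 = 30.503000
base radius r_b = r_p·cos α = 30.503000·cos 24.954° = 27.655447
roll angle φ = 39.360° = 0.68696159 rad
x = r_b·(cos φ + φ·sin φ) = 33.431047
y = r_b·(sin φ − φ·cos φ) = 2.849847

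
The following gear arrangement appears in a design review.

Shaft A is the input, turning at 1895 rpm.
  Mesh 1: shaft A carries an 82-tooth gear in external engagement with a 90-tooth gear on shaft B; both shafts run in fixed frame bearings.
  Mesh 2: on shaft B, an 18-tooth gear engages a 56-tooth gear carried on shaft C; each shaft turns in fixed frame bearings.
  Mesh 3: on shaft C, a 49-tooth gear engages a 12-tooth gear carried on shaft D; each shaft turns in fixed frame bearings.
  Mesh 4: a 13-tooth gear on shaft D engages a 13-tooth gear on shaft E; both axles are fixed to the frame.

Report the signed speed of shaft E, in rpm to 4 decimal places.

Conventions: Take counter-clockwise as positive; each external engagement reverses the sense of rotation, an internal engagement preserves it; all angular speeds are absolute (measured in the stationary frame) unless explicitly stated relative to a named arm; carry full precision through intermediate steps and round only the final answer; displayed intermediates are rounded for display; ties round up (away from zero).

+2266.1042 rpm

topology: fixed-axis compound train — 4 meshes, A→E
mesh 1 [82T→90T]: ω = 1895.0000×82/90 = 1726.5556 rpm, sense flips to −
mesh 2 [18T→56T]: ω = 1726.5556×18/56 = 554.9643 rpm, sense flips to +
mesh 3 [49T→12T]: ω = 554.9643×49/12 = 2266.1042 rpm, sense flips to −
mesh 4 [13T→13T]: ω = 2266.1042×13/13 = 2266.1042 rpm, sense flips to +
signed output speed = +2266.1042 rpm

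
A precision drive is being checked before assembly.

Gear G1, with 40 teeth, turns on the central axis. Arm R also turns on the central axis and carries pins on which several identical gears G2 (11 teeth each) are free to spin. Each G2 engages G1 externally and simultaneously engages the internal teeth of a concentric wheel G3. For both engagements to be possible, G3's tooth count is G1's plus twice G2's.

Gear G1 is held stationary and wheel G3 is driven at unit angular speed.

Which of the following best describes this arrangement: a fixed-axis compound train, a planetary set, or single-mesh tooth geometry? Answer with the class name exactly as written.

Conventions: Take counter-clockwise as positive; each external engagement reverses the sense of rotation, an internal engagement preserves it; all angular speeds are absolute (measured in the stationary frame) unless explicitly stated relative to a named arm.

class = planetary set [G3 = 40+2·11 = 62; Willis about the carrier]
classification: planetary set

planetary set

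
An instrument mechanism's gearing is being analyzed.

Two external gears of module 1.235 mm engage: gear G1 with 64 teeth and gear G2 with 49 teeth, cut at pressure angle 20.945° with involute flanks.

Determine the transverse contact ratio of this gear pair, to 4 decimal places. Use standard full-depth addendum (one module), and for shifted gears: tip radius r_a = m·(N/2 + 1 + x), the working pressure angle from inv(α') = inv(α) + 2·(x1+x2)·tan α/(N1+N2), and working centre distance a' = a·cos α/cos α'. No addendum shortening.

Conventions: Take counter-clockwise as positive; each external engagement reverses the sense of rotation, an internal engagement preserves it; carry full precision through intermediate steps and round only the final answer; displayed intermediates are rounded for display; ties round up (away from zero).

1.7225

single-mesh involute tooth geometry (64T engaging 49T at module 1.235)
base radii: r_b1 = 36.908677, r_b2 = 28.258206
tip radii: r_a1 = 40.755000, r_a2 = 31.492500
no profile shift: α' = α, a' = a
action lengths: √(r_a1²−r_b1²) = 17.283507, √(r_a2²−r_b2²) = 13.901488
base pitch p_b = π·m·cos α = 3.623501
CR = (17.283507 + 13.901488 − 69.777500·sin 20.94500°)/3.623501 = 1.722511
contact ratio ≈ 1.7225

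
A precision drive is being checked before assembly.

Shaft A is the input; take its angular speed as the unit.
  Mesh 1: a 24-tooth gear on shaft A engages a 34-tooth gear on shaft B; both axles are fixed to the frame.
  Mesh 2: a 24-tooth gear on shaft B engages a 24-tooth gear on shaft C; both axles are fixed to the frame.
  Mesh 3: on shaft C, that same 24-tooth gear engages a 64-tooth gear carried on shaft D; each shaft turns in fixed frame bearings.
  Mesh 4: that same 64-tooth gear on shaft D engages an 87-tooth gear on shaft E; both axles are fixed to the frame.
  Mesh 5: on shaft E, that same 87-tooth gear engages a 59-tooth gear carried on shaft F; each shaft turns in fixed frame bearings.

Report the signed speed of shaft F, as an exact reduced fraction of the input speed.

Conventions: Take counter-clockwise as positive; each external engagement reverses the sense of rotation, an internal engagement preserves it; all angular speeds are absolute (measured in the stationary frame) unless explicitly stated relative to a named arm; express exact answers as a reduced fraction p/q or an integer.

5-mesh fixed-axis compound train (all bearings frame-fixed)
mesh 1 [24T→34T]: |ω|/ω_in = 1×24/34 = 12/17, sense flips to −
mesh 2 [24T→24T]: |ω|/ω_in = (12/17)×24/24 = 12/17, sense flips to +
mesh 3 [24T→64T]: |ω|/ω_in = (12/17)×24/64 = 9/34, sense flips to −
mesh 4 [64T→87T]: |ω|/ω_in = (9/34)×64/87 = 96/493, sense flips to +
mesh 5 [87T→59T]: |ω|/ω_in = (96/493)×87/59 = 288/1003, sense flips to −
signed output speed (× input speed) = -288/1003

-288/1003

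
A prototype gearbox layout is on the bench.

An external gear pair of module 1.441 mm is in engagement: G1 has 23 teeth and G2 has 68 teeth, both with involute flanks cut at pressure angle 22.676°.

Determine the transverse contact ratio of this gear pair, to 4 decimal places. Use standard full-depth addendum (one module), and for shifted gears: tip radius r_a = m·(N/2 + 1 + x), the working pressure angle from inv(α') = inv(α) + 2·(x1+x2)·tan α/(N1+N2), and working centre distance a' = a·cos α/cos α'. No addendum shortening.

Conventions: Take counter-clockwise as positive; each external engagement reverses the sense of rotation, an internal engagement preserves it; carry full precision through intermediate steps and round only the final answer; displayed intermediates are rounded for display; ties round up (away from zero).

class = single-mesh tooth geometry [involute pair 23T × 68T, m = 1.441]
base radii: r_b1 = 15.290517, r_b2 = 45.206747
tip radii: r_a1 = 18.012500, r_a2 = 50.435000
no profile shift: α' = α, a' = a
action lengths: √(r_a1²−r_b1²) = 9.521042, √(r_a2²−r_b2²) = 22.361557
base pitch p_b = π·m·cos α = 4.177094
CR = (9.521042 + 22.361557 − 65.565500·sin 22.67600°)/4.177094 = 1.581438
contact ratio ≈ 1.5814

1.5814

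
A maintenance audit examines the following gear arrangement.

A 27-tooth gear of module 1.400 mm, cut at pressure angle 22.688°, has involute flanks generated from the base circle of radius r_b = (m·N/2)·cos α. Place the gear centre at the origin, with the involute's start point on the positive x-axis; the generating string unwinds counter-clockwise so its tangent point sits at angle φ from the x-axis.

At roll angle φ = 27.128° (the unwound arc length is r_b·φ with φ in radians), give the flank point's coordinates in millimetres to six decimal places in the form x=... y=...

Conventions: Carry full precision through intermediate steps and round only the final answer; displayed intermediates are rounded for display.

x=19.283853 y=0.603227

recognized (one wheel, involute flank): single-mesh tooth geometry, m = 1.400, N = 27
pitch radius r_p = m·N/2 = 1.400·27/2 = 18.900000
base radius r_b = r_p·cos α = 18.900000·cos 22.688° = 17.437497
roll angle φ = 27.128° = 0.47347292 rad
x = r_b·(cos φ + φ·sin φ) = 19.283853
y = r_b·(sin φ − φ·cos φ) = 0.603227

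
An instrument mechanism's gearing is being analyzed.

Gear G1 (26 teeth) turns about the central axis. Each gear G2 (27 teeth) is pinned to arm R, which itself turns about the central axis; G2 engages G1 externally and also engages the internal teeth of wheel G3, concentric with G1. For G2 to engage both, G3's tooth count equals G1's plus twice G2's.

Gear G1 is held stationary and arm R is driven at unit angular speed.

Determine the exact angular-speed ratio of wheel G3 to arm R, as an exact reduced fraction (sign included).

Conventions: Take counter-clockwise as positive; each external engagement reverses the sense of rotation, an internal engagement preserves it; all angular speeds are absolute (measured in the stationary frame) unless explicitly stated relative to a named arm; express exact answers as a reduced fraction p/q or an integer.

53/40

planetary set (26T centre, 27T on arm, 80T internal) — Willis relation
ring teeth: 26 + 2·27 = 80
26(ω_sun−ω_arm) = −80(ω_ring−ω_arm),  ω_sun = 0, ω_arm = 1
ω_ring = 1 − (26/80)(0−1) = 53/40
ω_out/ω_in = 53/40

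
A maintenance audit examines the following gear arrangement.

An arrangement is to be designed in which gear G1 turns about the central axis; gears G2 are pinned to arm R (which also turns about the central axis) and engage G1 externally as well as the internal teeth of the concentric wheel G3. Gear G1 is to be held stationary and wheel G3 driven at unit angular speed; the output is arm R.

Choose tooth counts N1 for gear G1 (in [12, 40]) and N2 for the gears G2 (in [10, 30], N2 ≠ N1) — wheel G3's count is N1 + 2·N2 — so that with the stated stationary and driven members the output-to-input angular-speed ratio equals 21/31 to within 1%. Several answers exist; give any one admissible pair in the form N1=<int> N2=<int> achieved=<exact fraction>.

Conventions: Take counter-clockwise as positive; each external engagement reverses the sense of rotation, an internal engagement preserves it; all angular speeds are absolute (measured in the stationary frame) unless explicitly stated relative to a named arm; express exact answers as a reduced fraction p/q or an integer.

N1=20 N2=11 achieved=21/31

class = planetary set [ratio 21/31 wanted; Willis about the carrier]
Willis with ω_sun = 0: ω_arm/ω_ring = N3/(N1+N3); set equal to 21/31  ⇒  N3/N1 = (21/31)/(1 − 21/31) = 21/10
N3 = N1 + 2·N2  ⇒  N2/N1 = (N3/N1 − 1)/2 = (21/10 − 1)/2 = 11/20
smallest multiple with N1 ≥ 12 and N2 ≥ 10: k = 1  ⇒  N1 = 1·20 = 20, N2 = 1·11 = 11 (N1 ≤ 40, N2 ≤ 30, N2 ≠ N1 ✓), N3 = 20 + 2·11 = 42
check: N3/(N1+N3) with N1 = 20, N3 = 42 gives 21/31; |achieved − target| = 0 ≤ 21/3100 ✓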